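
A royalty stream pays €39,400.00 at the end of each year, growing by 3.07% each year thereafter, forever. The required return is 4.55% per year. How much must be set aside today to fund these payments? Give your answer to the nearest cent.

Periodic rate r = 0.0455 per year.
Growing perpetuity (Gordon): PV = PMT₁ / (r − g) = 39,400 / (r − 0.0307) = €2,662,162.16.

€2,662,162.16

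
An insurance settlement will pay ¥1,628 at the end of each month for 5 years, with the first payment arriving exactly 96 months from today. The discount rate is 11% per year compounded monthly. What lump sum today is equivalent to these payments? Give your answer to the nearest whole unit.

Ordinary annuity of 60 payments, first payment at period 96.
Periodic rate r = 0.11/12 per month; n is counted in months.
The ordinary-annuity PV formula values the stream one period before the first payment (period 95); discount that back 95 periods:
PV₀ = 1,628 × [1 − (1+r)^−60] / r × (1+r)^−95 = ¥31,468

¥31,468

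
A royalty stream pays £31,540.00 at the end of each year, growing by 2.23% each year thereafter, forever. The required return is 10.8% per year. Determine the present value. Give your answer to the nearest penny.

Periodic rate r = 0.108 per year.
Growing perpetuity (Gordon): PV = PMT₁ / (r − g) = 31,540 / (r − 0.0223) = £368,028.00.

£368,028.00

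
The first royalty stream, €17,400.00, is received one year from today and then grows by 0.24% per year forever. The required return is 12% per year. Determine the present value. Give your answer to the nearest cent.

€147,959.18

Periodic rate r = 0.12 per year.
Growing perpetuity (Gordon): PV = PMT₁ / (r − g) = 17,400 / (r − 0.0024) = €147,959.18.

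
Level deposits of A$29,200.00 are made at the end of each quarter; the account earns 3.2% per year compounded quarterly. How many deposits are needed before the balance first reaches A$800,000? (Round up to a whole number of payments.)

Periodic rate r = 0.032/4 per quarter; n is counted in quarters.
Ordinary annuity FV: 800,000 = 29,200 × [((1+r)^n − 1)/r].
(1+r)^n = 1 + 800,000 × r / 29,200, so n = ln(1 + 800,000·r/29,200) / ln(1+r) = 24.87.
Round up to a whole number of payments: n = 25.

25 payments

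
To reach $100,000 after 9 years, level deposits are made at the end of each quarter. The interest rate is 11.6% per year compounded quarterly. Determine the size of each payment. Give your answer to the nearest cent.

Level ordinary annuity; solve FV = PMT × [((1+r)^n − 1)/r] for PMT.
Periodic rate r = 0.116/4 per quarter; n is counted in quarters.
With n = 36: PMT = 100,000 / ([((1+r)^n − 1)/r]) = $1,612.29

$1,612.29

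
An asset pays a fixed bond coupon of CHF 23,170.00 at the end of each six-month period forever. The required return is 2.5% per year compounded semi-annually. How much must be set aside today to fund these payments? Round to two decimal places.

Periodic rate r = 0.025/2 per half-year.
Level perpetuity: PV = PMT / r = 23,170 / (0.025/2) = CHF 1,853,600.00.

CHF 1,853,600.00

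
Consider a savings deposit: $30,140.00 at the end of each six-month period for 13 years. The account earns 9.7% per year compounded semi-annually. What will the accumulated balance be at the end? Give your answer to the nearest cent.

$1,507,581.96

This is an ordinary annuity: 26 deposits of $30,140.00 at the end of each six-month period.
Periodic rate r = 0.097/2 per half-year; n is counted in half-years.
FV = PMT × [((1+r)^n − 1)/r] = 30,140 × [(1+r)^26 − 1] / r = $1,507,581.96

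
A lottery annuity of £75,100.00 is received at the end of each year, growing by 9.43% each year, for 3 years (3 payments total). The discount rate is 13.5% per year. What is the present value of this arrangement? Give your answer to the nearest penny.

£191,469.19

Periodic rate r = 0.135 per year.
Growing ordinary annuity: PV = PMT₁ × [1 − ((1+g)/(1+r))^n] / (r − g) = 75,100 × [1 − ((1+0.0943)/(1+r))^3] / (r − 0.0943) = £191,469.19.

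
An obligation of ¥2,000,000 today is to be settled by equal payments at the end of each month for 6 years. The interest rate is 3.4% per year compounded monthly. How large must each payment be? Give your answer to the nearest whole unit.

¥30,747

Level ordinary annuity; solve PV = PMT × [(1 − (1+r)^−n)/r] for PMT.
Periodic rate r = 0.034/12 per month; n is counted in months.
With n = 72: PMT = 2,000,000 / ([(1 − (1+r)^−n)/r]) = ¥30,747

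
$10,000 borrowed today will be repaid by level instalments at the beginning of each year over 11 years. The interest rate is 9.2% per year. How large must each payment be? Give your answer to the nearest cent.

$1,358.41

Level annuity due; solve PV = PMT × [(1 − (1+r)^−n)/r] × (1+r) for PMT.
Periodic rate r = 0.092 per year.
With n = 11: PMT = 10,000 / ([(1 − (1+r)^−n)/r] × (1+r)) = $1,358.41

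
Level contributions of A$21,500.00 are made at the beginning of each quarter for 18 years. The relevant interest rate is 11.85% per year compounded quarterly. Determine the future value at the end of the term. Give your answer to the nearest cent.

A$5,367,147.82

This is an annuity due: 72 deposits of A$21,500.00 at the beginning of each quarter.
Periodic rate r = 0.1185/4 per quarter; n is counted in quarters.
FV = PMT × [((1+r)^n − 1)/r] × (1+r) = 21,500 × [(1+r)^72 − 1] / r × (1+r) = A$5,367,147.82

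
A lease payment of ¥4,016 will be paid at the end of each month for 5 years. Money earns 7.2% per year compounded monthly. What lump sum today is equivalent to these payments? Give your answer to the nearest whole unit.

This is an ordinary annuity: 60 payments of ¥4,016 at the end of each month.
Periodic rate r = 0.072/12 per month; n is counted in months.
PV = PMT × [(1 − (1+r)^−n)/r] = 4,016 × [1 − (1+r)^−60] / r = ¥201,853

¥201,853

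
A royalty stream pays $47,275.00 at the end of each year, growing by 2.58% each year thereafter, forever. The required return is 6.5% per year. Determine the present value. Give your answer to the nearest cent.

Periodic rate r = 0.065 per year.
Growing perpetuity (Gordon): PV = PMT₁ / (r − g) = 47,275 / (r − 0.0258) = $1,205,994.90.

$1,205,994.90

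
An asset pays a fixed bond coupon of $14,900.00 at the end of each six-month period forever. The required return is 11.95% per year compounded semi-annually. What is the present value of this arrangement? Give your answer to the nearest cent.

$249,372.38

Periodic rate r = 0.1195/2 per half-year.
Level perpetuity: PV = PMT / r = 14,900 / (0.1195/2) = $249,372.38.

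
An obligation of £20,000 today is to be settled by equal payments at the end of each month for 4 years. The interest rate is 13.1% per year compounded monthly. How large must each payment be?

£537.54

Level ordinary annuity; solve PV = PMT × [(1 − (1+r)^−n)/r] for PMT.
Periodic rate r = 0.131/12 per month; n is counted in months.
With n = 48: PMT = 20,000 / ([(1 − (1+r)^−n)/r]) = £537.54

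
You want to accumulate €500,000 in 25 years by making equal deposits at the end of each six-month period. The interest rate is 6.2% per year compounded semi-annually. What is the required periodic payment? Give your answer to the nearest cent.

Level ordinary annuity; solve FV = PMT × [((1+r)^n − 1)/r] for PMT.
Periodic rate r = 0.062/2 per half-year; n is counted in half-years.
With n = 50: PMT = 500,000 / ([((1+r)^n − 1)/r]) = €4,303.33

€4,303.33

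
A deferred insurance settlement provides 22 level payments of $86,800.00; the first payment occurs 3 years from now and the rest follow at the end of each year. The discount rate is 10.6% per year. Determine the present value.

$596,466.58

Ordinary annuity of 22 payments, first payment at period 3.
Periodic rate r = 0.106 per year.
The ordinary-annuity PV formula values the stream one period before the first payment (period 2); discount that back 2 periods:
PV₀ = 86,800 × [1 − (1+r)^−22] / r × (1+r)^−2 = $596,466.58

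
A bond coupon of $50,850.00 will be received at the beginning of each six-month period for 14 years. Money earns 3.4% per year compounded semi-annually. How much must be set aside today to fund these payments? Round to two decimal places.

This is an annuity due: 28 payments of $50,850.00 at the beginning of each six-month period.
Periodic rate r = 0.034/2 per half-year; n is counted in half-years.
PV = PMT × [(1 − (1+r)^−n)/r] × (1+r) = 50,850 × [1 − (1+r)^−28] / r × (1+r) = $1,144,550.40

$1,144,550.40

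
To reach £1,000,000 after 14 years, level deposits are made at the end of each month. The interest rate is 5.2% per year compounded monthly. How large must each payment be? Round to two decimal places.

£4,058.64

Level ordinary annuity; solve FV = PMT × [((1+r)^n − 1)/r] for PMT.
Periodic rate r = 0.052/12 per month; n is counted in months.
With n = 168: PMT = 1,000,000 / ([((1+r)^n − 1)/r]) = £4,058.64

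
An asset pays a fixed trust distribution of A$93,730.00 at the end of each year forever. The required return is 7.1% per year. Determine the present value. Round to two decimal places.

Periodic rate r = 0.071 per year.
Level perpetuity: PV = PMT / r = 93,730 / (0.071) = A$1,320,140.85.

A$1,320,140.85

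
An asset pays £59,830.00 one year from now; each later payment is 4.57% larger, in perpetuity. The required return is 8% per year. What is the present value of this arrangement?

Periodic rate r = 0.08 per year.
Growing perpetuity (Gordon): PV = PMT₁ / (r − g) = 59,830 / (r − 0.0457) = £1,744,314.87.

£1,744,314.87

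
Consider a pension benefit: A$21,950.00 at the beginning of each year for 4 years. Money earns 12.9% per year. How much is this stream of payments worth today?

This is an annuity due: 4 payments of A$21,950.00 at the beginning of each year.
Periodic rate r = 0.129 per year.
PV = PMT × [(1 − (1+r)^−n)/r] × (1+r) = 21,950 × [1 − (1+r)^−4] / r × (1+r) = A$73,865.43

A$73,865.43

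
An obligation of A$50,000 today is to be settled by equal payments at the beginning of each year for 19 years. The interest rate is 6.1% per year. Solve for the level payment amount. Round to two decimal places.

Level annuity due; solve PV = PMT × [(1 − (1+r)^−n)/r] × (1+r) for PMT.
Periodic rate r = 0.061 per year.
With n = 19: PMT = 50,000 / ([(1 − (1+r)^−n)/r] × (1+r)) = A$4,256.49

A$4,256.49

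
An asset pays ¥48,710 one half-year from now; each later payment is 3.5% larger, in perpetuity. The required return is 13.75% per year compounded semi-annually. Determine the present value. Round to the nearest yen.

¥1,443,259

Periodic rate r = 0.1375/2 per half-year.
Growing perpetuity (Gordon): PV = PMT₁ / (r − g) = 48,710 / (r − 0.035) = ¥1,443,259.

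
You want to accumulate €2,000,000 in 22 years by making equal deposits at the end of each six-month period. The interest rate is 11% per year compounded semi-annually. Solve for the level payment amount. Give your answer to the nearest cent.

Level ordinary annuity; solve FV = PMT × [((1+r)^n − 1)/r] for PMT.
Periodic rate r = 0.11/2 per half-year; n is counted in half-years.
With n = 44: PMT = 2,000,000 / ([((1+r)^n − 1)/r]) = €11,522.55

€11,522.55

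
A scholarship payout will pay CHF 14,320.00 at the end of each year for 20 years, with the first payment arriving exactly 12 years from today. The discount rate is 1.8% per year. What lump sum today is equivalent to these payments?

CHF 196,196.50

Ordinary annuity of 20 payments, first payment at period 12.
Periodic rate r = 0.018 per year.
The ordinary-annuity PV formula values the stream one period before the first payment (period 11); discount that back 11 periods:
PV₀ = 14,320 × [1 − (1+r)^−20] / r × (1+r)^−11 = CHF 196,196.50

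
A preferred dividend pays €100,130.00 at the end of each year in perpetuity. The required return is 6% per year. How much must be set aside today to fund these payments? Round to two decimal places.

Periodic rate r = 0.06 per year.
Level perpetuity: PV = PMT / r = 100,130 / (0.06) = €1,668,833.33.

€1,668,833.33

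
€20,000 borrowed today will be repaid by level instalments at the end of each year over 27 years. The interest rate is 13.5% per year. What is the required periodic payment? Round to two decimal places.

€2,791.40

Level ordinary annuity; solve PV = PMT × [(1 − (1+r)^−n)/r] for PMT.
Periodic rate r = 0.135 per year.
With n = 27: PMT = 20,000 / ([(1 − (1+r)^−n)/r]) = €2,791.40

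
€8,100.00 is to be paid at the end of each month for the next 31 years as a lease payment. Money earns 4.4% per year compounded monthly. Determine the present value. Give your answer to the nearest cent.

€1,642,956.84

This is an ordinary annuity: 372 payments of €8,100.00 at the end of each month.
Periodic rate r = 0.044/12 per month; n is counted in months.
PV = PMT × [(1 − (1+r)^−n)/r] = 8,100 × [1 − (1+r)^−372] / r = €1,642,956.84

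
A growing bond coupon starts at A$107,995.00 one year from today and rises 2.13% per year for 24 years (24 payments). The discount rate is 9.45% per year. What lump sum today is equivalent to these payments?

A$1,195,189.26

Periodic rate r = 0.0945 per year.
Growing ordinary annuity: PV = PMT₁ × [1 − ((1+g)/(1+r))^n] / (r − g) = 107,995 × [1 − ((1+0.0213)/(1+r))^24] / (r − 0.0213) = A$1,195,189.26.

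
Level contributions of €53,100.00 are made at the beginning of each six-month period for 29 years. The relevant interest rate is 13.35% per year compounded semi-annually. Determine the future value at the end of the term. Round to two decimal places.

This is an annuity due: 58 deposits of €53,100.00 at the beginning of each six-month period.
Periodic rate r = 0.1335/2 per half-year; n is counted in half-years.
FV = PMT × [((1+r)^n − 1)/r] × (1+r) = 53,100 × [(1+r)^58 − 1] / r × (1+r) = €35,154,477.36

€35,154,477.36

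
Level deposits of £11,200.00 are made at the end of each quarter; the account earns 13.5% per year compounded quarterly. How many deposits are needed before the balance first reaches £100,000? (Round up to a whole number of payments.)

Periodic rate r = 0.135/4 per quarter; n is counted in quarters.
Ordinary annuity FV: 100,000 = 11,200 × [((1+r)^n − 1)/r].
(1+r)^n = 1 + 100,000 × r / 11,200, so n = ln(1 + 100,000·r/11,200) / ln(1+r) = 7.94.
Round up to a whole number of payments: n = 8.

8 payments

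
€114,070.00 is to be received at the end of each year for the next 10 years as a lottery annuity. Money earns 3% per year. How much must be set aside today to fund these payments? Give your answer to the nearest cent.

€973,040.24

This is an ordinary annuity: 10 payments of €114,070.00 at the end of each year.
Periodic rate r = 0.03 per year.
PV = PMT × [(1 − (1+r)^−n)/r] = 114,070 × [1 − (1+r)^−10] / r = €973,040.24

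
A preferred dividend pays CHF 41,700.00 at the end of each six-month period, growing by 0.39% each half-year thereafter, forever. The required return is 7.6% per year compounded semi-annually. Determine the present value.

Periodic rate r = 0.076/2 per half-year.
Growing perpetuity (Gordon): PV = PMT₁ / (r − g) = 41,700 / (r − 0.0039) = CHF 1,222,873.90.

CHF 1,222,873.90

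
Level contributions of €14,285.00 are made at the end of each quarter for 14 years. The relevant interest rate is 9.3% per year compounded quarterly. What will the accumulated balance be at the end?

This is an ordinary annuity: 56 deposits of €14,285.00 at the end of each quarter.
Periodic rate r = 0.093/4 per quarter; n is counted in quarters.
FV = PMT × [((1+r)^n − 1)/r] = 14,285 × [(1+r)^56 − 1] / r = €1,611,131.75

€1,611,131.75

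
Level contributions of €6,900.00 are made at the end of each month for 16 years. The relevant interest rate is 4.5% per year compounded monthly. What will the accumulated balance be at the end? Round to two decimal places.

€1,935,070.04

This is an ordinary annuity: 192 deposits of €6,900.00 at the end of each month.
Periodic rate r = 0.045/12 per month; n is counted in months.
FV = PMT × [((1+r)^n − 1)/r] = 6,900 × [(1+r)^192 − 1] / r = €1,935,070.04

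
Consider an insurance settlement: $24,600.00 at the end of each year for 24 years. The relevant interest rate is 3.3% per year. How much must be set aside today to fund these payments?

$403,464.51

This is an ordinary annuity: 24 payments of $24,600.00 at the end of each year.
Periodic rate r = 0.033 per year.
PV = PMT × [(1 − (1+r)^−n)/r] = 24,600 × [1 − (1+r)^−24] / r = $403,464.51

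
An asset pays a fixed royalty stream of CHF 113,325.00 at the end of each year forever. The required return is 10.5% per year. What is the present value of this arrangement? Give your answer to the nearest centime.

CHF 1,079,285.71

Periodic rate r = 0.105 per year.
Level perpetuity: PV = PMT / r = 113,325 / (0.105) = CHF 1,079,285.71.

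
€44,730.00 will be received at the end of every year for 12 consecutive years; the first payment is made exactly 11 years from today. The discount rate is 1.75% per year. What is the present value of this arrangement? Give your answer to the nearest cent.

Ordinary annuity of 12 payments, first payment at period 11.
Periodic rate r = 0.0175 per year.
The ordinary-annuity PV formula values the stream one period before the first payment (period 10); discount that back 10 periods:
PV₀ = 44,730 × [1 − (1+r)^−12] / r × (1+r)^−10 = €403,869.25

€403,869.25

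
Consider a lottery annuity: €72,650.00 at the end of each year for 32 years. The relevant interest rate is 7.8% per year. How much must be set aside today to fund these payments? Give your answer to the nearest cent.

€847,204.72

This is an ordinary annuity: 32 payments of €72,650.00 at the end of each year.
Periodic rate r = 0.078 per year.
PV = PMT × [(1 − (1+r)^−n)/r] = 72,650 × [1 − (1+r)^−32] / r = €847,204.72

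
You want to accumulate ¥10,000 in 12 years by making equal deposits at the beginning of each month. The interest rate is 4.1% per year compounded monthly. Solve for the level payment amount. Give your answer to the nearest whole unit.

Level annuity due; solve FV = PMT × [((1+r)^n − 1)/r] × (1+r) for PMT.
Periodic rate r = 0.041/12 per month; n is counted in months.
With n = 144: PMT = 10,000 / ([((1+r)^n − 1)/r] × (1+r)) = ¥54

¥54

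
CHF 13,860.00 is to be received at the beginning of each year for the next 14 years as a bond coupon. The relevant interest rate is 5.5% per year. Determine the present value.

This is an annuity due: 14 payments of CHF 13,860.00 at the beginning of each year.
Periodic rate r = 0.055 per year.
PV = PMT × [(1 − (1+r)^−n)/r] × (1+r) = 13,860 × [1 − (1+r)^−14] / r × (1+r) = CHF 140,222.71

CHF 140,222.71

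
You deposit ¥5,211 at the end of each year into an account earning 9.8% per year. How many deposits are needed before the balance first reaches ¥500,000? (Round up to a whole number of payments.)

Periodic rate r = 0.098 per year.
Ordinary annuity FV: 500,000 = 5,211 × [((1+r)^n − 1)/r].
(1+r)^n = 1 + 500,000 × r / 5,211, so n = ln(1 + 500,000·r/5,211) / ln(1+r) = 25.05.
Round up to a whole number of payments: n = 26.

26 payments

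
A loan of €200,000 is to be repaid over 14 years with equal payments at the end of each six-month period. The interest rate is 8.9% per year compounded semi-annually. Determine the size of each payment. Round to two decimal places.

€12,633.15

Level ordinary annuity; solve PV = PMT × [(1 − (1+r)^−n)/r] for PMT.
Periodic rate r = 0.089/2 per half-year; n is counted in half-years.
With n = 28: PMT = 200,000 / ([(1 − (1+r)^−n)/r]) = €12,633.15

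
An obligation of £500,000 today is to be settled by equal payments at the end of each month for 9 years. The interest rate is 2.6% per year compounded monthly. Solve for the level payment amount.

Level ordinary annuity; solve PV = PMT × [(1 − (1+r)^−n)/r] for PMT.
Periodic rate r = 0.026/12 per month; n is counted in months.
With n = 108: PMT = 500,000 / ([(1 − (1+r)^−n)/r]) = £5,197.39

£5,197.39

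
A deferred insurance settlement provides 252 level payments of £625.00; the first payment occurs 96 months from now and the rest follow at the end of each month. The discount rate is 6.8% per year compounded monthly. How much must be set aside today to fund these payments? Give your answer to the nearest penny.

£48,955.12

Ordinary annuity of 252 payments, first payment at period 96.
Periodic rate r = 0.068/12 per month; n is counted in months.
The ordinary-annuity PV formula values the stream one period before the first payment (period 95); discount that back 95 periods:
PV₀ = 625 × [1 − (1+r)^−252] / r × (1+r)^−95 = £48,955.12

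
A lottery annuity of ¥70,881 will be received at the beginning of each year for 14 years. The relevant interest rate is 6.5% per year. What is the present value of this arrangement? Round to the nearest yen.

This is an annuity due: 14 payments of ¥70,881 at the beginning of each year.
Periodic rate r = 0.065 per year.
PV = PMT × [(1 − (1+r)^−n)/r] × (1+r) = 70,881 × [1 − (1+r)^−14] / r × (1+r) = ¥680,439

¥680,439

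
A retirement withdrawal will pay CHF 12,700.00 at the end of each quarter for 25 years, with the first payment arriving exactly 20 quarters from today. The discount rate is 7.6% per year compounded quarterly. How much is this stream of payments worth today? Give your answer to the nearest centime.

Ordinary annuity of 100 payments, first payment at period 20.
Periodic rate r = 0.076/4 per quarter; n is counted in quarters.
The ordinary-annuity PV formula values the stream one period before the first payment (period 19); discount that back 19 periods:
PV₀ = 12,700 × [1 − (1+r)^−100] / r × (1+r)^−19 = CHF 396,281.74

CHF 396,281.74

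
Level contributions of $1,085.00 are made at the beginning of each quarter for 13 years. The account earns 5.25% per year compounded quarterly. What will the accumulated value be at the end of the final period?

$81,243.47

This is an annuity due: 52 deposits of $1,085.00 at the beginning of each quarter.
Periodic rate r = 0.0525/4 per quarter; n is counted in quarters.
FV = PMT × [((1+r)^n − 1)/r] × (1+r) = 1,085 × [(1+r)^52 − 1] / r × (1+r) = $81,243.47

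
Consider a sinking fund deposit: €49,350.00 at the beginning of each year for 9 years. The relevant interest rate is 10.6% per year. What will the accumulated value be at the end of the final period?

€760,149.66

This is an annuity due: 9 deposits of €49,350.00 at the beginning of each year.
Periodic rate r = 0.106 per year.
FV = PMT × [((1+r)^n − 1)/r] × (1+r) = 49,350 × [(1+r)^9 − 1] / r × (1+r) = €760,149.66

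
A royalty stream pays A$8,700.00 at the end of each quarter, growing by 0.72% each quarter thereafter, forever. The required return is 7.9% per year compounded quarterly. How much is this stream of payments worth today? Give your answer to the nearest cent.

A$693,227.09

Periodic rate r = 0.079/4 per quarter.
Growing perpetuity (Gordon): PV = PMT₁ / (r − g) = 8,700 / (r − 0.0072) = A$693,227.09.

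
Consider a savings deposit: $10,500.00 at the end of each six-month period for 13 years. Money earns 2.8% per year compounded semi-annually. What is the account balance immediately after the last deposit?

This is an ordinary annuity: 26 deposits of $10,500.00 at the end of each six-month period.
Periodic rate r = 0.028/2 per half-year; n is counted in half-years.
FV = PMT × [((1+r)^n − 1)/r] = 10,500 × [(1+r)^26 − 1] / r = $326,584.43

$326,584.43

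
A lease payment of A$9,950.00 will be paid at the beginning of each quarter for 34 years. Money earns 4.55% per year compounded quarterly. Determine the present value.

This is an annuity due: 136 payments of A$9,950.00 at the beginning of each quarter.
Periodic rate r = 0.0455/4 per quarter; n is counted in quarters.
PV = PMT × [(1 − (1+r)^−n)/r] × (1+r) = 9,950 × [1 − (1+r)^−136] / r × (1+r) = A$694,688.77

A$694,688.77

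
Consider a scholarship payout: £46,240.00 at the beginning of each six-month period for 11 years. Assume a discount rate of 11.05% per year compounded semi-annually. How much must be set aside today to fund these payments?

This is an annuity due: 22 payments of £46,240.00 at the beginning of each six-month period.
Periodic rate r = 0.1105/2 per half-year; n is counted in half-years.
PV = PMT × [(1 − (1+r)^−n)/r] × (1+r) = 46,240 × [1 − (1+r)^−22] / r × (1+r) = £612,628.38

£612,628.38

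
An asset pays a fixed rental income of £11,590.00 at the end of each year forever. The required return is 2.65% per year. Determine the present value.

£437,358.49

Periodic rate r = 0.0265 per year.
Level perpetuity: PV = PMT / r = 11,590 / (0.0265) = £437,358.49.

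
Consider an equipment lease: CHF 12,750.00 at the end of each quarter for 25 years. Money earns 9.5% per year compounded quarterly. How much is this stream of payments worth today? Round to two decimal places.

This is an ordinary annuity: 100 payments of CHF 12,750.00 at the end of each quarter.
Periodic rate r = 0.095/4 per quarter; n is counted in quarters.
PV = PMT × [(1 − (1+r)^−n)/r] = 12,750 × [1 − (1+r)^−100] / r = CHF 485,502.20

CHF 485,502.20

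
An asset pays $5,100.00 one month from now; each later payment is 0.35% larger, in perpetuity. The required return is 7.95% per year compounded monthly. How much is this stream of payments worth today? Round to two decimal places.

Periodic rate r = 0.0795/12 per month.
Growing perpetuity (Gordon): PV = PMT₁ / (r − g) = 5,100 / (r − 0.0035) = $1,632,000.00.

$1,632,000.00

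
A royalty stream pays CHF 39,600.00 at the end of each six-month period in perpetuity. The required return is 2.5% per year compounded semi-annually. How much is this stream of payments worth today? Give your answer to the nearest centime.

CHF 3,168,000.00

Periodic rate r = 0.025/2 per half-year.
Level perpetuity: PV = PMT / r = 39,600 / (0.025/2) = CHF 3,168,000.00.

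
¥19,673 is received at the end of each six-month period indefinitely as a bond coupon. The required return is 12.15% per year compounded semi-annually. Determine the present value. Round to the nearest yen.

¥323,835

Periodic rate r = 0.1215/2 per half-year.
Level perpetuity: PV = PMT / r = 19,673 / (0.1215/2) = ¥323,835.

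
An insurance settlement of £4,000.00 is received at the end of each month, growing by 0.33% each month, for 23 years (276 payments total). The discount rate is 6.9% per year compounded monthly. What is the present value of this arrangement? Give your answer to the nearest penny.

Periodic rate r = 0.069/12 per month; n is counted in months.
Growing ordinary annuity: PV = PMT₁ × [1 − ((1+g)/(1+r))^n] / (r − g) = 4,000 × [1 − ((1+0.0033)/(1+r))^276] / (r − 0.0033) = £799,841.58.

£799,841.58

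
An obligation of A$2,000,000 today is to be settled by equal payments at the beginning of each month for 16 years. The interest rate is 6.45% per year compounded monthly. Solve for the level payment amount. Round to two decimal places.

A$16,636.36

Level annuity due; solve PV = PMT × [(1 − (1+r)^−n)/r] × (1+r) for PMT.
Periodic rate r = 0.0645/12 per month; n is counted in months.
With n = 192: PMT = 2,000,000 / ([(1 − (1+r)^−n)/r] × (1+r)) = A$16,636.36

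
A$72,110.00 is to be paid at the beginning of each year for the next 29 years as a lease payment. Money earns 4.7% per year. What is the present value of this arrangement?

A$1,182,341.21

This is an annuity due: 29 payments of A$72,110.00 at the beginning of each year.
Periodic rate r = 0.047 per year.
PV = PMT × [(1 − (1+r)^−n)/r] × (1+r) = 72,110 × [1 − (1+r)^−29] / r × (1+r) = A$1,182,341.21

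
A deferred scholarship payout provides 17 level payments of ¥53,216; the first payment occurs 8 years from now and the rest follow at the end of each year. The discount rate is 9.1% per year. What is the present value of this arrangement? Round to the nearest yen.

Ordinary annuity of 17 payments, first payment at period 8.
Periodic rate r = 0.091 per year.
The ordinary-annuity PV formula values the stream one period before the first payment (period 7); discount that back 7 periods:
PV₀ = 53,216 × [1 − (1+r)^−17] / r × (1+r)^−7 = ¥245,543

¥245,543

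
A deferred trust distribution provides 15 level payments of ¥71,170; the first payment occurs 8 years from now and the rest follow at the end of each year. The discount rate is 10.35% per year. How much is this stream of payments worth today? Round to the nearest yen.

¥266,333

Ordinary annuity of 15 payments, first payment at period 8.
Periodic rate r = 0.1035 per year.
The ordinary-annuity PV formula values the stream one period before the first payment (period 7); discount that back 7 periods:
PV₀ = 71,170 × [1 − (1+r)^−15] / r × (1+r)^−7 = ¥266,333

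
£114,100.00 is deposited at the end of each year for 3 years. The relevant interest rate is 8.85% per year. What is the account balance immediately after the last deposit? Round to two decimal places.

£373,487.21

This is an ordinary annuity: 3 deposits of £114,100.00 at the end of each year.
Periodic rate r = 0.0885 per year.
FV = PMT × [((1+r)^n − 1)/r] = 114,100 × [(1+r)^3 − 1] / r = £373,487.21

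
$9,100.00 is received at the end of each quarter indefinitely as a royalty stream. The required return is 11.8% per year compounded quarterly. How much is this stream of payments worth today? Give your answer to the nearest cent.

Periodic rate r = 0.118/4 per quarter.
Level perpetuity: PV = PMT / r = 9,100 / (0.118/4) = $308,474.58.

$308,474.58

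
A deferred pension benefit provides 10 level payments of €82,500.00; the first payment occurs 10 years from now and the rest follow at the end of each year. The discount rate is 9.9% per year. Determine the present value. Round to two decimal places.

€217,687.73

Ordinary annuity of 10 payments, first payment at period 10.
Periodic rate r = 0.099 per year.
The ordinary-annuity PV formula values the stream one period before the first payment (period 9); discount that back 9 periods:
PV₀ = 82,500 × [1 − (1+r)^−10] / r × (1+r)^−9 = €217,687.73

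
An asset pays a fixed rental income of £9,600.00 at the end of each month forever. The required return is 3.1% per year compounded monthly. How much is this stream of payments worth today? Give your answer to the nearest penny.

Periodic rate r = 0.031/12 per month.
Level perpetuity: PV = PMT / r = 9,600 / (0.031/12) = £3,716,129.03.

£3,716,129.03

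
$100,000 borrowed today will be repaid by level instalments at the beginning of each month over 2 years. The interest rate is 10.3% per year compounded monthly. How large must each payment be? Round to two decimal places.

$4,588.96

Level annuity due; solve PV = PMT × [(1 − (1+r)^−n)/r] × (1+r) for PMT.
Periodic rate r = 0.103/12 per month; n is counted in months.
With n = 24: PMT = 100,000 / ([(1 − (1+r)^−n)/r] × (1+r)) = $4,588.96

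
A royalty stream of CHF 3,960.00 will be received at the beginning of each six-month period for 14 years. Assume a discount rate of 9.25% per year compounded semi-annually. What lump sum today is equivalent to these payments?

This is an annuity due: 28 payments of CHF 3,960.00 at the beginning of each six-month period.
Periodic rate r = 0.0925/2 per half-year; n is counted in half-years.
PV = PMT × [(1 − (1+r)^−n)/r] × (1+r) = 3,960 × [1 − (1+r)^−28] / r × (1+r) = CHF 64,322.06

CHF 64,322.06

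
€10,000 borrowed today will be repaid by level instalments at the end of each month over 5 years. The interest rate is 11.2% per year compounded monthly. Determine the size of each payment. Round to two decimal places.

€218.42

Level ordinary annuity; solve PV = PMT × [(1 − (1+r)^−n)/r] for PMT.
Periodic rate r = 0.112/12 per month; n is counted in months.
With n = 60: PMT = 10,000 / ([(1 − (1+r)^−n)/r]) = €218.42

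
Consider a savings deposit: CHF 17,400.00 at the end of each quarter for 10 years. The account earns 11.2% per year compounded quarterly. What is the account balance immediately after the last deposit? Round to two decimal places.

CHF 1,254,065.96

This is an ordinary annuity: 40 deposits of CHF 17,400.00 at the end of each quarter.
Periodic rate r = 0.112/4 per quarter; n is counted in quarters.
FV = PMT × [((1+r)^n − 1)/r] = 17,400 × [(1+r)^40 − 1] / r = CHF 1,254,065.96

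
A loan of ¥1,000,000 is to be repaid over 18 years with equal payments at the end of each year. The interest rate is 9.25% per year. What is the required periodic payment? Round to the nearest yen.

¥116,123

Level ordinary annuity; solve PV = PMT × [(1 − (1+r)^−n)/r] for PMT.
Periodic rate r = 0.0925 per year.
With n = 18: PMT = 1,000,000 / ([(1 − (1+r)^−n)/r]) = ¥116,123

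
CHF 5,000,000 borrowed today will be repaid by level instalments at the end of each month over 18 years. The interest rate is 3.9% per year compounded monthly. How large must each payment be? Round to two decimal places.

CHF 32,252.15

Level ordinary annuity; solve PV = PMT × [(1 − (1+r)^−n)/r] for PMT.
Periodic rate r = 0.039/12 per month; n is counted in months.
With n = 216: PMT = 5,000,000 / ([(1 − (1+r)^−n)/r]) = CHF 32,252.15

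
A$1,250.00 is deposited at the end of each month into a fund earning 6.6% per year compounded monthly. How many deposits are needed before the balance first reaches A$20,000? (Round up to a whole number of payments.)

Periodic rate r = 0.066/12 per month; n is counted in months.
Ordinary annuity FV: 20,000 = 1,250 × [((1+r)^n − 1)/r].
(1+r)^n = 1 + 20,000 × r / 1,250, so n = ln(1 + 20,000·r/1,250) / ln(1+r) = 15.38.
Round up to a whole number of payments: n = 16.

16 payments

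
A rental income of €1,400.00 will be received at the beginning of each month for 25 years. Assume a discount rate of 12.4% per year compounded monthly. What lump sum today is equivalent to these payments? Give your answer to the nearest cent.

This is an annuity due: 300 payments of €1,400.00 at the beginning of each month.
Periodic rate r = 0.124/12 per month; n is counted in months.
PV = PMT × [(1 − (1+r)^−n)/r] × (1+r) = 1,400 × [1 − (1+r)^−300] / r × (1+r) = €130,618.49

€130,618.49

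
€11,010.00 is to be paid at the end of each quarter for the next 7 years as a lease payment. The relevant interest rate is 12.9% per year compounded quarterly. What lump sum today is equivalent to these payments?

This is an ordinary annuity: 28 payments of €11,010.00 at the end of each quarter.
Periodic rate r = 0.129/4 per quarter; n is counted in quarters.
PV = PMT × [(1 − (1+r)^−n)/r] = 11,010 × [1 − (1+r)^−28] / r = €201,023.30

€201,023.30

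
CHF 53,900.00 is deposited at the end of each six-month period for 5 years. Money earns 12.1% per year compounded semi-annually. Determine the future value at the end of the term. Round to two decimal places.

This is an ordinary annuity: 10 deposits of CHF 53,900.00 at the end of each six-month period.
Periodic rate r = 0.121/2 per half-year; n is counted in half-years.
FV = PMT × [((1+r)^n − 1)/r] = 53,900 × [(1+r)^10 − 1] / r = CHF 712,115.26

CHF 712,115.26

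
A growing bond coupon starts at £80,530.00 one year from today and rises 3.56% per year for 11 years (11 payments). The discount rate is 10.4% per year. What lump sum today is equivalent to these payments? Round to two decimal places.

Periodic rate r = 0.104 per year.
Growing ordinary annuity: PV = PMT₁ × [1 − ((1+g)/(1+r))^n] / (r − g) = 80,530 × [1 − ((1+0.0356)/(1+r))^11] / (r − 0.0356) = £594,760.95.

£594,760.95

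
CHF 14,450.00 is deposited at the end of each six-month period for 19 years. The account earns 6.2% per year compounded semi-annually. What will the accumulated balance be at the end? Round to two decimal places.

This is an ordinary annuity: 38 deposits of CHF 14,450.00 at the end of each six-month period.
Periodic rate r = 0.062/2 per half-year; n is counted in half-years.
FV = PMT × [((1+r)^n − 1)/r] = 14,450 × [(1+r)^38 − 1] / r = CHF 1,020,954.74

CHF 1,020,954.74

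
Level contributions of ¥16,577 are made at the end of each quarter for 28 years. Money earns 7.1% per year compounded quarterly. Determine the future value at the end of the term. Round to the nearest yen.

¥5,766,659

This is an ordinary annuity: 112 deposits of ¥16,577 at the end of each quarter.
Periodic rate r = 0.071/4 per quarter; n is counted in quarters.
FV = PMT × [((1+r)^n − 1)/r] = 16,577 × [(1+r)^112 − 1] / r = ¥5,766,659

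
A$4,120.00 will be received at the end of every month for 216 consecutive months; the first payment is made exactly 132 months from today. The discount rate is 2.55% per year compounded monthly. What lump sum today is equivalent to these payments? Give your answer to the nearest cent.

A$539,950.96

Ordinary annuity of 216 payments, first payment at period 132.
Periodic rate r = 0.0255/12 per month; n is counted in months.
The ordinary-annuity PV formula values the stream one period before the first payment (period 131); discount that back 131 periods:
PV₀ = 4,120 × [1 − (1+r)^−216] / r × (1+r)^−131 = A$539,950.96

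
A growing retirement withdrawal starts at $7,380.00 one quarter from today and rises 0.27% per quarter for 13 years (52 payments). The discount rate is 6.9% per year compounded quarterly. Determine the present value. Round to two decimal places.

Periodic rate r = 0.069/4 per quarter; n is counted in quarters.
Growing ordinary annuity: PV = PMT₁ × [1 − ((1+g)/(1+r))^n] / (r − g) = 7,380 × [1 − ((1+0.0027)/(1+r))^52] / (r − 0.0027) = $267,418.35.

$267,418.35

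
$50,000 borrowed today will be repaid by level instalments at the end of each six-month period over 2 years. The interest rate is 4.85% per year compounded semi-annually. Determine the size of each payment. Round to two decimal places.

Level ordinary annuity; solve PV = PMT × [(1 − (1+r)^−n)/r] for PMT.
Periodic rate r = 0.0485/2 per half-year; n is counted in half-years.
With n = 4: PMT = 50,000 / ([(1 − (1+r)^−n)/r]) = $13,266.89

$13,266.89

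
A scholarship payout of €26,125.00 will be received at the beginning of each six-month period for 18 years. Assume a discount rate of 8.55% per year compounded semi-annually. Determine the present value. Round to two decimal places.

€496,043.09

This is an annuity due: 36 payments of €26,125.00 at the beginning of each six-month period.
Periodic rate r = 0.0855/2 per half-year; n is counted in half-years.
PV = PMT × [(1 − (1+r)^−n)/r] × (1+r) = 26,125 × [1 − (1+r)^−36] / r × (1+r) = €496,043.09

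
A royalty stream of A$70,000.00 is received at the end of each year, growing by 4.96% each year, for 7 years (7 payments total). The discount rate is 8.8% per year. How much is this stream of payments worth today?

Periodic rate r = 0.088 per year.
Growing ordinary annuity: PV = PMT₁ × [1 − ((1+g)/(1+r))^n] / (r − g) = 70,000 × [1 − ((1+0.0496)/(1+r))^7] / (r − 0.0496) = A$405,389.79.

A$405,389.79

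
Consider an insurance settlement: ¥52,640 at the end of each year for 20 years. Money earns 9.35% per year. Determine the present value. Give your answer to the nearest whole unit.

¥468,778

This is an ordinary annuity: 20 payments of ¥52,640 at the end of each year.
Periodic rate r = 0.0935 per year.
PV = PMT × [(1 − (1+r)^−n)/r] = 52,640 × [1 − (1+r)^−20] / r = ¥468,778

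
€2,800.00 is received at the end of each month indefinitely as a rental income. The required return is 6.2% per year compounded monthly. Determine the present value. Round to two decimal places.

Periodic rate r = 0.062/12 per month.
Level perpetuity: PV = PMT / r = 2,800 / (0.062/12) = €541,935.48.

€541,935.48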